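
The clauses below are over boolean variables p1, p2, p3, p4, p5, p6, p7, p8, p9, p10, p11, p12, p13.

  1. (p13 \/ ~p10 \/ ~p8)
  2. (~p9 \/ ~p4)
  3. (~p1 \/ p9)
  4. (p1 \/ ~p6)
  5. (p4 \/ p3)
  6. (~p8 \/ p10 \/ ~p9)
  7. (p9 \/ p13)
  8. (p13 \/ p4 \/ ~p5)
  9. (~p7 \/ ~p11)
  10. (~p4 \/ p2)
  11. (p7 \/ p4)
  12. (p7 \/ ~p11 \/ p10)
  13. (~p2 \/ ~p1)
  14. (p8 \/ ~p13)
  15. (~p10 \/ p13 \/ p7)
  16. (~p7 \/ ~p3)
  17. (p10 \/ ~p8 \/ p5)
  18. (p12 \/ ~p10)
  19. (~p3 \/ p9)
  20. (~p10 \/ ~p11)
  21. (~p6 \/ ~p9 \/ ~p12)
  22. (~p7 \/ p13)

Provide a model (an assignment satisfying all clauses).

p1=False  p2=True  p3=False  p4=True  p5=True  p6=False  p7=False  p8=True  p9=False  p10=False  p11=False  p12=False  p13=True

Check each clause:
  1. (p13 \/ ~p8 \/ ~p10) — p13 is true.
  2. (~p9 \/ ~p4) — ~p9 is true.
  3. (p9 \/ ~p1) — ~p1 is true.
  4. (~p6 \/ p1) — ~p6 is true.
  5. (p3 \/ p4) — p4 is true.
  6. (~p9 \/ p10 \/ ~p8) — ~p9 is true.
  7. (p13 \/ p9) — p13 is true.
  8. (p4 \/ p13 \/ ~p5) — p4 is true.
  9. (~p11 \/ ~p7) — ~p7 is true.
  10. (p2 \/ ~p4) — p2 is true.
  11. (p7 \/ p4) — p4 is true.
  12. (~p11 \/ p7 \/ p10) — ~p11 is true.
  13. (~p2 \/ ~p1) — ~p1 is true.
  14. (~p13 \/ p8) — p8 is true.
  15. (p7 \/ p13 \/ ~p10) — p13 is true.
  16. (~p3 \/ ~p7) — ~p7 is true.
  17. (~p8 \/ p10 \/ p5) — p5 is true.
  18. (~p10 \/ p12) — ~p10 is true.
  19. (p9 \/ ~p3) — ~p3 is true.
  20. (~p11 \/ ~p10) — ~p11 is true.
  21. (~p12 \/ ~p6 \/ ~p9) — ~p6 is true.
  22. (p13 \/ ~p7) — ~p7 is true.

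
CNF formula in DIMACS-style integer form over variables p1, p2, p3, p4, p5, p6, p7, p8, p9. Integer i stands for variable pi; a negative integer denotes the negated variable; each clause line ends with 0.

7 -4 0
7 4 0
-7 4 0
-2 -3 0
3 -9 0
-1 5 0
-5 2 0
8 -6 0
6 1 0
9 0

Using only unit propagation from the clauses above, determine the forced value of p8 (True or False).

(p9) is a unit clause: p9 = True.
In (p3 ∨ ¬p9), ¬p9 is now false; p3 must hold, so p3 = True.
(¬p3 ∨ ¬p2): since p3 = True, the clause reduces to (¬p2). p2 = False.
(¬p5 ∨ p2) with p2 = False leaves only ¬p5, so p5 = False.
In (p5 ∨ ¬p1), p5 is now false; ¬p1 must hold, so p1 = False.
From (p6 ∨ p1) and p1 = False: p6 = True.
(¬p6 ∨ p8) with p6 = True leaves only p8, so p8 = True.

True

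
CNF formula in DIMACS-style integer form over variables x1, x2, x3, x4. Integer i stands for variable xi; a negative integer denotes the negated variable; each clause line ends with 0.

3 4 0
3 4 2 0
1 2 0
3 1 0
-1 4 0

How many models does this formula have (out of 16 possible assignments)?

The models are:
  x1=F x2=T x3=T x4=F
  x1=F x2=T x3=T x4=T
  x1=T x2=F x3=F x4=T
  x1=T x2=F x3=T x4=T
  x1=T x2=T x3=F x4=T
  x1=T x2=T x3=T x4=T
That's 6 in total.

6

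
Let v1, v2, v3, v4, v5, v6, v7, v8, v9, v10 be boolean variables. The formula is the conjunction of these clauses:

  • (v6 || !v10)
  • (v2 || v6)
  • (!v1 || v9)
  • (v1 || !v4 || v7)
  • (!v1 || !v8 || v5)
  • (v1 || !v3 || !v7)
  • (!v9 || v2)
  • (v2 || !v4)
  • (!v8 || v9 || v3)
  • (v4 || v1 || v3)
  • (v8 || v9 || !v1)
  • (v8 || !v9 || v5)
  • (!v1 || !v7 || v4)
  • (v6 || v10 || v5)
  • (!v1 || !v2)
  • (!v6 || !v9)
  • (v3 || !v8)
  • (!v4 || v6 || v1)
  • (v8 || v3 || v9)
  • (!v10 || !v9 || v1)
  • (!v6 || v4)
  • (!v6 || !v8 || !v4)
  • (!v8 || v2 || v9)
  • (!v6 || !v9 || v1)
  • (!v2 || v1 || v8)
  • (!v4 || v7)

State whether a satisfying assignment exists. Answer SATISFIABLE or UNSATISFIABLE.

SATISFIABLE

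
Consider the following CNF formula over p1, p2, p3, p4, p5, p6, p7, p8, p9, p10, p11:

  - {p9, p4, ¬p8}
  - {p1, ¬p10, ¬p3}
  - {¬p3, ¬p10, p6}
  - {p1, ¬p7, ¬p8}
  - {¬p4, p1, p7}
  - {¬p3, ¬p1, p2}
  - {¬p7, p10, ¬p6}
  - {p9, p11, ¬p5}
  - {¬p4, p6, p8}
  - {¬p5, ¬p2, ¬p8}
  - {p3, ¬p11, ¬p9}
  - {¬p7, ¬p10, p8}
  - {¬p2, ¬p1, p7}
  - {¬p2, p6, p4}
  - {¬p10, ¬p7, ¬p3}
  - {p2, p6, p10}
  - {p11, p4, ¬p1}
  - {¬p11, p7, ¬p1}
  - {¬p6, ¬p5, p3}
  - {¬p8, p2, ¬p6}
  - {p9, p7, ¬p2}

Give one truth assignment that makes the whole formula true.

p1 = True  p2 = False  p3 = False  p4 = True  p5 = False  p6 = True  p7 = False  p8 = False  p9 = False  p10 = True  p11 = False

Check each clause:
  1. {p4, p9, ¬p8} — ¬p8 is true.
  2. {p1, ¬p10, ¬p3} — p1 is true.
  3. {¬p3, ¬p10, p6} — ¬p3 is true.
  4. {¬p7, p1, ¬p8} — ¬p8 is true.
  5. {p1, p7, ¬p4} — p1 is true.
  6. {p2, ¬p1, ¬p3} — ¬p3 is true.
  7. {¬p7, ¬p6, p10} — ¬p7 is true.
  8. {p11, p9, ¬p5} — ¬p5 is true.
  9. {p8, ¬p4, p6} — p6 is true.
  10. {¬p8, ¬p2, ¬p5} — ¬p8 is true.
  11. {p3, ¬p9, ¬p11} — ¬p11 is true.
  12. {¬p10, ¬p7, p8} — ¬p7 is true.
  13. {¬p2, p7, ¬p1} — ¬p2 is true.
  14. {¬p2, p6, p4} — p4 is true.
  15. {¬p3, ¬p7, ¬p10} — ¬p7 is true.
  16. {p10, p2, p6} — p10 is true.
  17. {¬p1, p4, p11} — p4 is true.
  18. {¬p1, p7, ¬p11} — ¬p11 is true.
  19. {¬p5, p3, ¬p6} — ¬p5 is true.
  20. {¬p6, p2, ¬p8} — ¬p8 is true.
  21. {p7, p9, ¬p2} — ¬p2 is true.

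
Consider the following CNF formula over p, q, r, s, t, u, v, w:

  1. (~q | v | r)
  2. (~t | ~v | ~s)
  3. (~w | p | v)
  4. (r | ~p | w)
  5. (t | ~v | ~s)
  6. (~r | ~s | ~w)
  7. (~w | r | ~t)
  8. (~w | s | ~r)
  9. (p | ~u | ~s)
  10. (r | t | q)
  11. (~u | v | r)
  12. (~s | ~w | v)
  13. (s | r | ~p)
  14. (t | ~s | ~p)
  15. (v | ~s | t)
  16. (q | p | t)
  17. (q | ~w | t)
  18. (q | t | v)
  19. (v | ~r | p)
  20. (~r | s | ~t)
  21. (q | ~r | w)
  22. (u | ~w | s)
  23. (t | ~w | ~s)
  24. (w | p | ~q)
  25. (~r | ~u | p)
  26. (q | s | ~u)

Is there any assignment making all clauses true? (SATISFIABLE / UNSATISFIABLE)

SATISFIABLE

Branch on p: take p = True.
The remaining clauses are satisfied by q = True, r = True, s = False, t = False, u = True, v = False, w = False.
So p=T, q=T, r=T, s=F, t=F, u=T, v=F, w=F is a satisfying assignment.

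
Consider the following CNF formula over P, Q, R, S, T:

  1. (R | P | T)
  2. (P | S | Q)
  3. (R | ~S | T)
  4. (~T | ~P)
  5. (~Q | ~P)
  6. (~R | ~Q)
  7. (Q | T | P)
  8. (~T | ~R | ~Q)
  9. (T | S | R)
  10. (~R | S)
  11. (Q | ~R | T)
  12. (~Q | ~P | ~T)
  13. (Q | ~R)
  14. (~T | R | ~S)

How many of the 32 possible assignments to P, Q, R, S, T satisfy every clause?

1

The models are:
  P=F Q=T R=F S=F T=T
Count: 1.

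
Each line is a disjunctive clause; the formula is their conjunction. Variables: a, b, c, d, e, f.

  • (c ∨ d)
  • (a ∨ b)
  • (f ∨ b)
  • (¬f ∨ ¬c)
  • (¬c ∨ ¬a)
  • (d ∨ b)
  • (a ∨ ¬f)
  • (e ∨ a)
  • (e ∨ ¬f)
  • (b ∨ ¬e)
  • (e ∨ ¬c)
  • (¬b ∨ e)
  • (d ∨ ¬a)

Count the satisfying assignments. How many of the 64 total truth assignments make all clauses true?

Satisfying assignments:
  a=0 b=1 c=0 d=1 e=1 f=0
  a=0 b=1 c=1 d=0 e=1 f=0
  a=0 b=1 c=1 d=1 e=1 f=0
  a=1 b=1 c=0 d=1 e=1 f=0
  a=1 b=1 c=0 d=1 e=1 f=1
Count: 5.

5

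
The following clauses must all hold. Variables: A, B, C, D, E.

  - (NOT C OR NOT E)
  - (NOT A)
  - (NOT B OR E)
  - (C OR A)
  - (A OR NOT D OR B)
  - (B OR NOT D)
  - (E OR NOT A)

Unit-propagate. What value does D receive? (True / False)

False

(NOT A) stands alone — A = False.
(A OR C): since A = False, the clause reduces to (C). C = True.
In (NOT C OR NOT E), NOT C is now false; NOT E must hold, so E = False.
(NOT B OR E): since E = False, the clause reduces to (NOT B). B = False.
From (B OR NOT D OR A) and A = False, B = False: D = False.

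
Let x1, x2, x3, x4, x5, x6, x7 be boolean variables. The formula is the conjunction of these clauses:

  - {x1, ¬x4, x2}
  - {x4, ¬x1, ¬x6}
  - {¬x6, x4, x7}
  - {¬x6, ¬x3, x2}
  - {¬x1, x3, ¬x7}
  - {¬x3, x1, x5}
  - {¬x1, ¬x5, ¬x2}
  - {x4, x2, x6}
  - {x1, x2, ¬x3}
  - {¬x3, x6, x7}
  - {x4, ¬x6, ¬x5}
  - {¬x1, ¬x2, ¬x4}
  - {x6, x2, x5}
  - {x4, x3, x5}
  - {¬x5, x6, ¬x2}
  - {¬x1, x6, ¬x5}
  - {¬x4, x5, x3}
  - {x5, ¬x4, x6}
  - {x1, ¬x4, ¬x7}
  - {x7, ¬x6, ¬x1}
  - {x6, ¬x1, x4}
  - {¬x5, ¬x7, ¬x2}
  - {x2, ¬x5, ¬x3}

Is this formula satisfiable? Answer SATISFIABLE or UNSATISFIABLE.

SATISFIABLE

Branch on x1: take x1 = False.
Set x2 = True and propagate.
Set x3 = True and propagate.
  then x5 is forced to True.
  then x6 is forced to True.
  then x4 is forced to True.
  then x7 is forced to False.
So x1=F, x2=T, x3=T, x4=T, x5=T, x6=T, x7=F is a satisfying assignment.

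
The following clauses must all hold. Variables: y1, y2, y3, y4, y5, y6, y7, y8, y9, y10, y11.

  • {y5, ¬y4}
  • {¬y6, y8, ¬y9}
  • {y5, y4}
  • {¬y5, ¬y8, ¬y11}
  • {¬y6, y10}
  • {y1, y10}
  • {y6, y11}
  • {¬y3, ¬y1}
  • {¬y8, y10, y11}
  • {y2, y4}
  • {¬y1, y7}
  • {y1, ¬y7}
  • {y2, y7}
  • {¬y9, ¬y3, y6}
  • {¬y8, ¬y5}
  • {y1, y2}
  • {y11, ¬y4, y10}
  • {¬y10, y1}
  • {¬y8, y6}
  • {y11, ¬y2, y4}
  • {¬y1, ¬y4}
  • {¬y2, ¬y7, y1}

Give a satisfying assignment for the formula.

Pure literal: y3 appears only negated; assign y3 = False.
Branch on y1: take y1 = True.
  then y7 is forced to True.
  then y4 is forced to False.
  then y5 is forced to True.
  then y2 is forced to True.
  then y8 is forced to False.
  then y11 is forced to True.
For the remaining variables, y6 = False, y9 = True, y10 = False works.
Every clause has at least one true literal under this assignment.
Check each clause:
  1. {¬y4, y5} — ¬y4 is true.
  2. {¬y9, ¬y6, y8} — ¬y6 is true.
  3. {y4, y5} — y5 is true.
  4. {¬y11, ¬y8, ¬y5} — ¬y8 is true.
  5. {y10, ¬y6} — ¬y6 is true.
  6. {y10, y1} — y1 is true.
  7. {y6, y11} — y11 is true.
  8. {¬y3, ¬y1} — ¬y3 is true.
  9. {¬y8, y10, y11} — ¬y8 is true.
  10. {y2, y4} — y2 is true.
  11. {y7, ¬y1} — y7 is true.
  12. {¬y7, y1} — y1 is true.
  13. {y2, y7} — y2 is true.
  14. {¬y3, ¬y9, y6} — ¬y3 is true.
  15. {¬y8, ¬y5} — ¬y8 is true.
  16. {y1, y2} — y1 is true.
  17. {y11, y10, ¬y4} — y11 is true.
  18. {¬y10, y1} — y1 is true.
  19. {¬y8, y6} — ¬y8 is true.
  20. {¬y2, y4, y11} — y11 is true.
  21. {¬y1, ¬y4} — ¬y4 is true.
  22. {¬y2, y1, ¬y7} — y1 is true.

y1=True  y2=True  y3=False  y4=False  y5=True  y6=False  y7=True  y8=False  y9=True  y10=False  y11=True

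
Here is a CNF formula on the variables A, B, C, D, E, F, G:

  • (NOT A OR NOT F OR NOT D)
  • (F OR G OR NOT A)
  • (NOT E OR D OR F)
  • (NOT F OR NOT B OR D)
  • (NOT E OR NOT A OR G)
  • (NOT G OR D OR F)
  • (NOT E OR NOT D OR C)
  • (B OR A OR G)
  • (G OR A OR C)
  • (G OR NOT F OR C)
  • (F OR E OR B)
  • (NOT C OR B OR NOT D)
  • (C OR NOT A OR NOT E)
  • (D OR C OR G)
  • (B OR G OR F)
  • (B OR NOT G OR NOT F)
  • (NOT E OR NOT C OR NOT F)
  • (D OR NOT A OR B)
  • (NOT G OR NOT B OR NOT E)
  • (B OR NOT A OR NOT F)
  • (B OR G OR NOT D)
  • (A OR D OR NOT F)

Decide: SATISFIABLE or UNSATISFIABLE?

Set A = False and propagate.
Set B = True and propagate.
Branch on C: take C = True.
The remaining clauses are satisfied by D = True, E = False, F = True, G = False.
Every clause has at least one true literal under this assignment.
So A = False, B = True, C = True, D = True, E = False, F = True, G = False is a satisfying assignment.

SATISFIABLE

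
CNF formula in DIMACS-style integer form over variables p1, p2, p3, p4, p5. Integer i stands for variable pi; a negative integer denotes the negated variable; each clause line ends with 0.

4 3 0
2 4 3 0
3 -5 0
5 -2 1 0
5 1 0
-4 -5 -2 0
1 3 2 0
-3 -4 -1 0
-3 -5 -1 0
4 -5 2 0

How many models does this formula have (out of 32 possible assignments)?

6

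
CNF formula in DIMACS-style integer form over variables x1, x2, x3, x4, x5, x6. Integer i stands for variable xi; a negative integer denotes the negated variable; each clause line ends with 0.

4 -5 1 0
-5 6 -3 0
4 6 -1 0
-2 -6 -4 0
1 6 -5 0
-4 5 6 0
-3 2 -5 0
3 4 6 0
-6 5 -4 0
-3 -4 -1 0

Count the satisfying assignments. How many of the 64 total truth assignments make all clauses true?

Case analysis on x4 and x6:
  x4=1, x6=1: remaining (x1,x2,x3,x5) ∈ {(0,0,0,1); (1,0,0,1)} — 2.
  x4=1, x6=0: remaining (x1,x2,x3,x5) ∈ {(1,0,0,1); (1,1,0,1)} — 2.
  x4=0, x6=1: 11 of the 16 assignments to (x1,x2,x3,x5) work.
  x4=0, x6=0: remaining (x1,x2,x3,x5) ∈ {(0,0,1,0); (0,1,1,0)} — 2.
Total: 2 + 2 + 11 + 2 = 17.

17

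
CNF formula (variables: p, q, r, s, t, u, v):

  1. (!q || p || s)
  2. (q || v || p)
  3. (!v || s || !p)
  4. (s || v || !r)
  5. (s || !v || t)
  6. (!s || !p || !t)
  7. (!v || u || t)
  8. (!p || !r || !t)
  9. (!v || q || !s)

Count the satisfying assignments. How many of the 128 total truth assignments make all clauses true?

Split on s, then v.
  s=T, v=T: r free; 4 ways for (p,q,t,u) × 2^1 = 8.
  s=T, v=F: r, u free; 4 ways for (p,q,t) × 2^2 = 16.
  s=F, v=T: remaining (p,q,r,t,u) ∈ {(F,F,F,T,F); (F,F,F,T,T); (F,F,T,T,F); (F,F,T,T,T)} — 4.
  s=F, v=F: forces p=T; r=F; q, t, u free → 2^3 = 8.
Total: 8 + 16 + 4 + 8 = 36.

36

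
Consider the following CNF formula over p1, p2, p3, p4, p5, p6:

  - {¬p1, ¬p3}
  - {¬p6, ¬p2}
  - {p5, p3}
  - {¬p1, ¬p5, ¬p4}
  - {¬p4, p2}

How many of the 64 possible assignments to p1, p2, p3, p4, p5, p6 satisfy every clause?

Case analysis on p1 and p2:
  p1=T, p2=T: remaining (p3,p4,p5,p6) ∈ {(F,F,T,F)} — 1.
  p1=T, p2=F: remaining (p3,p4,p5,p6) ∈ {(F,F,T,F); (F,F,T,T)} — 2.
  p1=F, p2=T: p4 free; 3 ways for (p3,p5,p6) × 2^1 = 6.
  p1=F, p2=F: p6 free; 3 ways for (p3,p4,p5) × 2^1 = 6.
Total: 1 + 2 + 6 + 6 = 15.

15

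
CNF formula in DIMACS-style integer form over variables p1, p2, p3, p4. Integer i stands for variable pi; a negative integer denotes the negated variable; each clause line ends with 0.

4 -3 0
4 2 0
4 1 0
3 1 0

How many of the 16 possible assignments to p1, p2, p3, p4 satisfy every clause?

Case analysis on p4 and p1:
  p4=1, p1=1: remaining (p2,p3) ∈ {(0,0); (0,1); (1,0); (1,1)} — 4.
  p4=1, p1=0: remaining (p2,p3) ∈ {(0,1); (1,1)} — 2.
  p4=0, p1=1: remaining (p2,p3) ∈ {(1,0)} — 1.
  p4=0, p1=0: a clause becomes empty — 0.
Total: 4 + 2 + 1 + 0 = 7.

7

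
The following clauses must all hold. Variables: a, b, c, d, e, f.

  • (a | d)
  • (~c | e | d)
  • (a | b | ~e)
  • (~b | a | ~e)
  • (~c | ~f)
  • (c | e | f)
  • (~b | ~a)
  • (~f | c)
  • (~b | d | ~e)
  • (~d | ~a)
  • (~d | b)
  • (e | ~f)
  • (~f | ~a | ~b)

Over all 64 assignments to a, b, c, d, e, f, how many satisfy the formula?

3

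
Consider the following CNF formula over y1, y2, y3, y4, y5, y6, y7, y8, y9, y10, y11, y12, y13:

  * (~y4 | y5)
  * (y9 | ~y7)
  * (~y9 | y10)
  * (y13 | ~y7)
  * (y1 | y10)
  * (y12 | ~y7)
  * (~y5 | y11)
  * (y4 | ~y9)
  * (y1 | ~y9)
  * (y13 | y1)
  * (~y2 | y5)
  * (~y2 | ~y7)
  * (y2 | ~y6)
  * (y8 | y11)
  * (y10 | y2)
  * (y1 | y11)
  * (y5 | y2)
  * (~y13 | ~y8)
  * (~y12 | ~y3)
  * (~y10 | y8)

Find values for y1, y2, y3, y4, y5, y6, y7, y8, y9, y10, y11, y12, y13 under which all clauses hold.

y1=1, y2=1, y3=0, y4=0, y5=1, y6=1, y7=0, y8=0, y9=0, y10=0, y11=1, y12=0, y13=0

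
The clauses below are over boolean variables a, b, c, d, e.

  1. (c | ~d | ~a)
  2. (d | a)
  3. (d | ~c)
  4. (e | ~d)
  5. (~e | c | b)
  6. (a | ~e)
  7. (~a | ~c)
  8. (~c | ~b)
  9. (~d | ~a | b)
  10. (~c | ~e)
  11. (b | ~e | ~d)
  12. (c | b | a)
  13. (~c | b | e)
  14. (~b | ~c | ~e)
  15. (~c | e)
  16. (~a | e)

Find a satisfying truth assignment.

Try a = True.
  then c is forced to False.
  then d is forced to False.
  then e is forced to True.
  then b is forced to True.

a = True, b = True, c = False, d = False, e = True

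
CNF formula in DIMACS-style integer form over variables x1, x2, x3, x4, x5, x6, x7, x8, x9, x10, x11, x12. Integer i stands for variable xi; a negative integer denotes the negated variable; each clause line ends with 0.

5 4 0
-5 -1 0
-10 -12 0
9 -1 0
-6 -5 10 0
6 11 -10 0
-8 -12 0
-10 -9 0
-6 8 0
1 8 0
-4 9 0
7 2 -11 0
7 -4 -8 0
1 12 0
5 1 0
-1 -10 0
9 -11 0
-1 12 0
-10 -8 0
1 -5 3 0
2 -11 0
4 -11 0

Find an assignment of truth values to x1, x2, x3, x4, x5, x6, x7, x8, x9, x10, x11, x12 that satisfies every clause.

x2 occurs only positively in the remaining clauses — set x2 = True.
x7 occurs only positively in the remaining clauses — set x7 = True.
Branch on x1: take x1 = True.
  then x5 is forced to False.
  then x4 is forced to True.
  then x9 is forced to True.
  then x10 is forced to False.
  then x12 is forced to True.
  then x8 is forced to False.
  then x6 is forced to False.
x3, x11 are now unconstrained; take x3 = False, x11 = True.
Every clause has at least one true literal under this assignment.

x1 = True, x2 = True, x3 = False, x4 = True, x5 = False, x6 = False, x7 = True, x8 = False, x9 = True, x10 = False, x11 = True, x12 = True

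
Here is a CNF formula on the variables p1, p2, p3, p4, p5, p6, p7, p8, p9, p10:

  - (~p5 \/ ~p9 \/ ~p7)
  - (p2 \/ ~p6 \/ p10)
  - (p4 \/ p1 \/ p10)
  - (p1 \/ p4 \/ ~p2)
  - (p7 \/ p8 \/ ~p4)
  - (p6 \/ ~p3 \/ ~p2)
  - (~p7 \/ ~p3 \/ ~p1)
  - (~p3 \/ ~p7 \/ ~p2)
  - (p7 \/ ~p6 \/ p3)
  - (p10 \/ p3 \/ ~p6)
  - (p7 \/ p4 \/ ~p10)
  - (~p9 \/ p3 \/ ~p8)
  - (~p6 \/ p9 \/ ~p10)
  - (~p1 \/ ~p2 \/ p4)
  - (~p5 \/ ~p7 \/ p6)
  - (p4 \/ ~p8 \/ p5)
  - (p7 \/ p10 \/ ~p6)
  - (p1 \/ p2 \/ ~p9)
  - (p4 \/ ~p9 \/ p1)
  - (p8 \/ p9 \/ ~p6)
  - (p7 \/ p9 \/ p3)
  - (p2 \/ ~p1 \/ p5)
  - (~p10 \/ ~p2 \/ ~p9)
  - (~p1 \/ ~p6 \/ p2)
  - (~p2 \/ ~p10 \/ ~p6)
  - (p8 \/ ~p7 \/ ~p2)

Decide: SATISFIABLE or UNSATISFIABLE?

SATISFIABLE

Try p1 = True.
Set p2 = False and propagate.
  then p5 is forced to True.
  then p6 is forced to False.
  then p7 is forced to False.
Set p3 = True and propagate.
The remaining clauses are satisfied by p4 = False, p8 = True, p9 = True, p10 = False.
So p1=T, p2=F, p3=T, p4=F, p5=T, p6=F, p7=F, p8=T, p9=T, p10=F is a satisfying assignment.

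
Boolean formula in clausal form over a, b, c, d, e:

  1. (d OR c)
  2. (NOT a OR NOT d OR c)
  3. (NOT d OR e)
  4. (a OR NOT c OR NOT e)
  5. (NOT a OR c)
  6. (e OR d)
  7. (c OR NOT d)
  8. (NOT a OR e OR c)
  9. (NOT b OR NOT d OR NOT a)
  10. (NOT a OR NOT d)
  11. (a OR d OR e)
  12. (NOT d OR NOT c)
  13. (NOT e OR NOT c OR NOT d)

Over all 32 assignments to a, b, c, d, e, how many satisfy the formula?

2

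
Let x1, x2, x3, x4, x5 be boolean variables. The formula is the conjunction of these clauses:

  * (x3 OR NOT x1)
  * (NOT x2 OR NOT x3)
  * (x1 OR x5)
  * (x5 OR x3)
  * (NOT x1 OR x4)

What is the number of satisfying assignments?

Case analysis on x1 and x3:
  x1=T, x3=T: remaining (x2,x4,x5) ∈ {(F,T,F); (F,T,T)} — 2.
  x1=T, x3=F: a clause becomes empty — 0.
  x1=F, x3=T: remaining (x2,x4,x5) ∈ {(F,F,T); (F,T,T)} — 2.
  x1=F, x3=F: remaining (x2,x4,x5) ∈ {(F,F,T); (F,T,T); (T,F,T); (T,T,T)} — 4.
Total: 2 + 0 + 2 + 4 = 8.

8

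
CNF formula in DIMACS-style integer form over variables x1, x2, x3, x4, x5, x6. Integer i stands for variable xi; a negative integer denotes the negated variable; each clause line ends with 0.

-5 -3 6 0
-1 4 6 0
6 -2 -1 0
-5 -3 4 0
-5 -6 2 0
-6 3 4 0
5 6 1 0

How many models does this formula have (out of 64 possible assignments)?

Split on x6, then x5.
  x6=1, x5=1: remaining (x1,x2,x3,x4) ∈ {(0,1,0,1); (0,1,1,1); (1,1,0,1); (1,1,1,1)} — 4.
  x6=1, x5=0: x1, x2 free; 3 ways for (x3,x4) × 2^2 = 12.
  x6=0, x5=1: 5 of the 16 assignments to (x1,x2,x3,x4) work.
  x6=0, x5=0: remaining (x1,x2,x3,x4) ∈ {(1,0,0,1); (1,0,1,1)} — 2.
Total: 4 + 12 + 5 + 2 = 23.

23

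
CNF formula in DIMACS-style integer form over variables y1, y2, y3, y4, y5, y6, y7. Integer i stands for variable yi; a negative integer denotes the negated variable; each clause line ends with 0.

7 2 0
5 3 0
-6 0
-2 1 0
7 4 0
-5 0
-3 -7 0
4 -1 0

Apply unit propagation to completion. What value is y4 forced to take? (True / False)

True

Unit clause (NOT y6) sets y6 = False.
Unit clause (NOT y5) sets y5 = False.
From (y5 OR y3) and y5 = False: y3 = True.
In (NOT y7 OR NOT y3), NOT y3 is now false; NOT y7 must hold, so y7 = False.
(y7 OR y2): since y7 = False, the clause reduces to (y2). y2 = True.
In (y1 OR NOT y2), NOT y2 is now false; y1 must hold, so y1 = True.
From (y4 OR y7) and y7 = False: y4 = True.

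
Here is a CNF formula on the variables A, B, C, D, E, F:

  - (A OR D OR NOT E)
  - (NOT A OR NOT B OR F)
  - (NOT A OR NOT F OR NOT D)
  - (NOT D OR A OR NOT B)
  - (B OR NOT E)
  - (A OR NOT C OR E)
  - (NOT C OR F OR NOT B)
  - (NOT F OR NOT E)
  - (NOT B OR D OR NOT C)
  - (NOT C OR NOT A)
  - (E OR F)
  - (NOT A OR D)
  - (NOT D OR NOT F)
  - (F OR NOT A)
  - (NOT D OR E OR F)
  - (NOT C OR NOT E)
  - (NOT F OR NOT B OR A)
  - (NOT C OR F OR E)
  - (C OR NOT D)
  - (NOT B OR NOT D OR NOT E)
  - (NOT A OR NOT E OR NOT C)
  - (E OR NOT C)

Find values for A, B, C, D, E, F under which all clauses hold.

Set A = False and propagate.
Try B = False.
  then E is forced to False.
  then C is forced to False.
  then F is forced to True.
  then D is forced to False.
Every clause has at least one true literal under this assignment.

A=False, B=False, C=False, D=False, E=False, F=True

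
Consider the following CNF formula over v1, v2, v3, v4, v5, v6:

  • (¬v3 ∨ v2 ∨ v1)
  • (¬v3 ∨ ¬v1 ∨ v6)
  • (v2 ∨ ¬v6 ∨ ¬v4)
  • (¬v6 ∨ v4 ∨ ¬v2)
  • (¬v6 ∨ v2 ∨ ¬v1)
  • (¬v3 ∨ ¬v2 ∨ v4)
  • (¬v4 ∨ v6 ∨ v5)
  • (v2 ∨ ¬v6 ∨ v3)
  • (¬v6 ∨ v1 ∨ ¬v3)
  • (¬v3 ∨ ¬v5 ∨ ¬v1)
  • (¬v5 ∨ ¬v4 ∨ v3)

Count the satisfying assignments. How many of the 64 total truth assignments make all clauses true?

12

Split on v3, then v6.
  v3=T, v6=T: remaining (v1,v2,v4,v5) ∈ {(T,T,T,F)} — 1.
  v3=T, v6=F: remaining (v1,v2,v4,v5) ∈ {(F,T,T,T)} — 1.
  v3=F, v6=T: remaining (v1,v2,v4,v5) ∈ {(F,T,T,F); (T,T,T,F)} — 2.
  v3=F, v6=F: forces v4=F; v1, v2, v5 free → 2^3 = 8.
Total: 1 + 1 + 2 + 8 = 12.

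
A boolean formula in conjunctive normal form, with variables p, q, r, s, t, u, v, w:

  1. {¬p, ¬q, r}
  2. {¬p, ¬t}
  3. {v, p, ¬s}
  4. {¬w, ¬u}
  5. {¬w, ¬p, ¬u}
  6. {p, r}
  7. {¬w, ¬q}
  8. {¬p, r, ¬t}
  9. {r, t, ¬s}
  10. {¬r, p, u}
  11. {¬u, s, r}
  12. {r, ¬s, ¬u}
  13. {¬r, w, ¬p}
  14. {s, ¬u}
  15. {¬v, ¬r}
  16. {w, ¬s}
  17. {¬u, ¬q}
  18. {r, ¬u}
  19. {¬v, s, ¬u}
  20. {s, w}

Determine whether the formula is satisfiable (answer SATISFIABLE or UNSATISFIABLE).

Pure literal: q appears only negated; assign q = False.
Branch on p: take p = True.
  then t is forced to False.
The remaining clauses are satisfied by r = False, s = False, u = False, v = True, w = True.
So p=T, q=F, r=F, s=F, t=F, u=F, v=T, w=T is a satisfying assignment.

SATISFIABLE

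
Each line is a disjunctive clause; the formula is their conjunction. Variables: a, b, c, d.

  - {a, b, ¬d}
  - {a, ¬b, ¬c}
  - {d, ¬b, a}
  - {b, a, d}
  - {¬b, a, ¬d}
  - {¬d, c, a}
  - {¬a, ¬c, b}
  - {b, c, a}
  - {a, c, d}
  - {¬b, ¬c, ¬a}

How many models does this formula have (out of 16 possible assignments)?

Satisfying assignments:
  a=T b=F c=F d=F
  a=T b=F c=F d=T
  a=T b=T c=F d=F
  a=T b=T c=F d=T
That's 4 in total.

4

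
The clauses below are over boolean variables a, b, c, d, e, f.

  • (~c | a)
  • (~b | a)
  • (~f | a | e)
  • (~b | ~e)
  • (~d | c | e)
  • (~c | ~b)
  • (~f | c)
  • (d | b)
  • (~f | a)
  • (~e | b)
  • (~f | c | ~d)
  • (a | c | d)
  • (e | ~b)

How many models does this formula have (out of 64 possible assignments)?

2

Satisfying assignments:
  a=1 b=0 c=1 d=1 e=0 f=0
  a=1 b=0 c=1 d=1 e=0 f=1
That's 2 in total.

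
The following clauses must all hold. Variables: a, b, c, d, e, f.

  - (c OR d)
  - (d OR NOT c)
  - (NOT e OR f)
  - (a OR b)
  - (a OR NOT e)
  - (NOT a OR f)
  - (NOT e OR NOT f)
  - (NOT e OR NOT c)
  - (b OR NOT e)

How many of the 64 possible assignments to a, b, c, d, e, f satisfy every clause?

8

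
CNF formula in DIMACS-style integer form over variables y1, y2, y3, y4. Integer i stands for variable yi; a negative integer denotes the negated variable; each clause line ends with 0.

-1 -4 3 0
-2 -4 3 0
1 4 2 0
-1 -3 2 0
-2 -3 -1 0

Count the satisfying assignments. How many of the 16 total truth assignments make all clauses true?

7

Split on y1, then y2.
  y1=1, y2=1: remaining (y3,y4) ∈ {(0,0)} — 1.
  y1=1, y2=0: remaining (y3,y4) ∈ {(0,0)} — 1.
  y1=0, y2=1: remaining (y3,y4) ∈ {(0,0); (1,0); (1,1)} — 3.
  y1=0, y2=0: remaining (y3,y4) ∈ {(0,1); (1,1)} — 2.
Total: 1 + 1 + 3 + 2 = 7.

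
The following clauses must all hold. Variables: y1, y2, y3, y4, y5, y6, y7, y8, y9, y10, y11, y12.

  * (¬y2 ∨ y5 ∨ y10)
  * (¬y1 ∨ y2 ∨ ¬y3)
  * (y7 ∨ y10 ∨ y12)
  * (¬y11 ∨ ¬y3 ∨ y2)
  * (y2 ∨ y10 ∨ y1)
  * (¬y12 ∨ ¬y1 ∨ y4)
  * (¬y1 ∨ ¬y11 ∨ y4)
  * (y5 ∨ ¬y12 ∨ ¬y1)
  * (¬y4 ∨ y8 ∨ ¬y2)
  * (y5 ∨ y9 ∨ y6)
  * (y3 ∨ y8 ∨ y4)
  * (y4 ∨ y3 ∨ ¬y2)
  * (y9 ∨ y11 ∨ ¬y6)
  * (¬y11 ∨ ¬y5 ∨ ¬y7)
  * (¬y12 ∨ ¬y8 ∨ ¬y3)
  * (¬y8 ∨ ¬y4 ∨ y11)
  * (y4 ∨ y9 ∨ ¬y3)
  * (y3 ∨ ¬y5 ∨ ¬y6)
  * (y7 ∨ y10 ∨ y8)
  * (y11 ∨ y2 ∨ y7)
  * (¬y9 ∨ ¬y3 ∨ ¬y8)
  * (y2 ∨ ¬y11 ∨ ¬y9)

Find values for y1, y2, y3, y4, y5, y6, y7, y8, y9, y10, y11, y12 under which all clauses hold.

Set y1 = True and propagate.
For the remaining variables, y2 = False, y3 = False, y4 = True, y5 = False, y6 = False, y7 = True, y8 = False, y9 = True, y10 = False, y11 = False, y12 = False works.
Check each clause:
  1. (¬y2 ∨ y10 ∨ y5) — ¬y2 is true.
  2. (y2 ∨ ¬y3 ∨ ¬y1) — ¬y3 is true.
  3. (y7 ∨ y12 ∨ y10) — y7 is true.
  4. (¬y11 ∨ y2 ∨ ¬y3) — ¬y3 is true.
  5. (y10 ∨ y1 ∨ y2) — y1 is true.
  6. (¬y1 ∨ ¬y12 ∨ y4) — y4 is true.
  7. (¬y11 ∨ ¬y1 ∨ y4) — y4 is true.
  8. (¬y12 ∨ y5 ∨ ¬y1) — ¬y12 is true.
  9. (¬y2 ∨ ¬y4 ∨ y8) — ¬y2 is true.
  10. (y6 ∨ y5 ∨ y9) — y9 is true.
  11. (y3 ∨ y4 ∨ y8) — y4 is true.
  12. (y4 ∨ y3 ∨ ¬y2) — y4 is true.
  13. (y9 ∨ ¬y6 ∨ y11) — y9 is true.
  14. (¬y5 ∨ ¬y7 ∨ ¬y11) — ¬y5 is true.
  15. (¬y3 ∨ ¬y12 ∨ ¬y8) — ¬y8 is true.
  16. (¬y8 ∨ ¬y4 ∨ y11) — ¬y8 is true.
  17. (y9 ∨ y4 ∨ ¬y3) — y9 is true.
  18. (¬y6 ∨ y3 ∨ ¬y5) — ¬y6 is true.
  19. (y7 ∨ y8 ∨ y10) — y7 is true.
  20. (y11 ∨ y2 ∨ y7) — y7 is true.
  21. (¬y9 ∨ ¬y3 ∨ ¬y8) — ¬y8 is true.
  22. (y2 ∨ ¬y9 ∨ ¬y11) — ¬y11 is true.

y1 = True, y2 = False, y3 = False, y4 = True, y5 = False, y6 = False, y7 = True, y8 = False, y9 = True, y10 = False, y11 = False, y12 = False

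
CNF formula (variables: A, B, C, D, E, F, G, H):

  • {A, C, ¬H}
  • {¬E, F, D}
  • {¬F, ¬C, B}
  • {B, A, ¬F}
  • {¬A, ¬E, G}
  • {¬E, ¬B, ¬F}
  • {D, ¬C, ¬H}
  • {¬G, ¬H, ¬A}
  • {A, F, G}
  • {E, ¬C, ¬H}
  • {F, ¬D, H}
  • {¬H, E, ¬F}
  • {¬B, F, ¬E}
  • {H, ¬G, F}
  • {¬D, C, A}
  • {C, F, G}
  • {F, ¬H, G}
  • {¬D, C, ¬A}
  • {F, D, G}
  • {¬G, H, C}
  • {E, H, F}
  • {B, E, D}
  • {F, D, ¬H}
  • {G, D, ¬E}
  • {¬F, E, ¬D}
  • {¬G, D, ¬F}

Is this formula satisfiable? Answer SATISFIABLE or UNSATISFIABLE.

Branch on A: take A = True.
The remaining clauses are satisfied by B = True, C = True, D = False, E = False, F = True, G = False, H = False.
So A=1, B=1, C=1, D=0, E=0, F=1, G=0, H=0 is a satisfying assignment.

SATISFIABLE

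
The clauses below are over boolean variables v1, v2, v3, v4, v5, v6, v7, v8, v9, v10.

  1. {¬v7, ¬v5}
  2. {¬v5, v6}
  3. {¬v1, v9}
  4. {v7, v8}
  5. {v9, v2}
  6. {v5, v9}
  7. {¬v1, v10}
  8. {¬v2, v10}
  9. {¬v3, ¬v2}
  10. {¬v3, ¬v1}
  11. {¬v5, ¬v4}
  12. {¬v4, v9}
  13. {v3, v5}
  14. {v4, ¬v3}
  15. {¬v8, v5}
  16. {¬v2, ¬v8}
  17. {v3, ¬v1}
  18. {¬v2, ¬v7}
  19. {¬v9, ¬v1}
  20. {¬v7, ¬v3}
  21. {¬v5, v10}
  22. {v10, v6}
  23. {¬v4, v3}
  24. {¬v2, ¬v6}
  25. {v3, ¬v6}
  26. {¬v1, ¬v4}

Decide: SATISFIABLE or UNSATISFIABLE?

UNSATISFIABLE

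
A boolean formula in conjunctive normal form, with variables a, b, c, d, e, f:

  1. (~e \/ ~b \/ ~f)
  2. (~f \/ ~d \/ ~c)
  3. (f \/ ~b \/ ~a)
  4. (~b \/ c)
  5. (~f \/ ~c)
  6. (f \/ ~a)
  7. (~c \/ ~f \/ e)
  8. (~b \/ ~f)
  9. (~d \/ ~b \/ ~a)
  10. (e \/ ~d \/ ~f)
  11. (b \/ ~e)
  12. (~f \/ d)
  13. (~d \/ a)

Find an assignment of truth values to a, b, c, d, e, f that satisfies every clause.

a = 0  b = 1  c = 1  d = 0  e = 1  f = 0

Set a = False and propagate.
  then d is forced to False.
  then f is forced to False.
Try b = True.
  then c is forced to True.
e is now unconstrained; take e = True.
Every clause has at least one true literal under this assignment.
Check each clause:
  1. (~b \/ ~e \/ ~f) — ~f is true.
  2. (~d \/ ~c \/ ~f) — ~f is true.
  3. (f \/ ~a \/ ~b) — ~a is true.
  4. (~b \/ c) — c is true.
  5. (~c \/ ~f) — ~f is true.
  6. (f \/ ~a) — ~a is true.
  7. (~c \/ ~f \/ e) — ~f is true.
  8. (~f \/ ~b) — ~f is true.
  9. (~b \/ ~a \/ ~d) — ~d is true.
  10. (~f \/ e \/ ~d) — ~f is true.
  11. (~e \/ b) — b is true.
  12. (d \/ ~f) — ~f is true.
  13. (~d \/ a) — ~d is true.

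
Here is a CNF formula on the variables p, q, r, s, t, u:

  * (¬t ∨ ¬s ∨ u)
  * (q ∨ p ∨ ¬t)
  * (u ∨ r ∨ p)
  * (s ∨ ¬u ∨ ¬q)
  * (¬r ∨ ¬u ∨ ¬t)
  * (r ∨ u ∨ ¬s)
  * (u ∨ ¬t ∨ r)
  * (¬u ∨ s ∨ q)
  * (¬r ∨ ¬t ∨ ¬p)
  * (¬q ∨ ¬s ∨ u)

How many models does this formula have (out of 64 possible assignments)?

20

Case analysis on u and r:
  u=1, r=1: remaining (p,q,s,t) ∈ {(0,0,1,0); (0,1,1,0); (1,0,1,0); (1,1,1,0)} — 4.
  u=1, r=0: 7 of the 16 assignments to (p,q,s,t) work.
  u=0, r=1: 7 of the 16 assignments to (p,q,s,t) work.
  u=0, r=0: remaining (p,q,s,t) ∈ {(1,0,0,0); (1,1,0,0)} — 2.
Total: 4 + 7 + 7 + 2 = 20.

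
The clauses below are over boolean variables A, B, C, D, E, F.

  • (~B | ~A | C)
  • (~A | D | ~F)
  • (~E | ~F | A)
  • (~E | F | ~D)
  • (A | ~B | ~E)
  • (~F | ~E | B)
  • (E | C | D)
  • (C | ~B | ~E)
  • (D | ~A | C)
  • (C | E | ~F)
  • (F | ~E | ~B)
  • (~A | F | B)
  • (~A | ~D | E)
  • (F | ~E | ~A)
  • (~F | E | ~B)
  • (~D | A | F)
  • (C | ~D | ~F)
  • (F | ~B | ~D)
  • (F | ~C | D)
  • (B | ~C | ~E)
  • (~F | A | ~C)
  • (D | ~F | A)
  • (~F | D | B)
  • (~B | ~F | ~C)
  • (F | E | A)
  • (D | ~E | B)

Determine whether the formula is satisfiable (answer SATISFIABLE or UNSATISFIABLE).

UNSATISFIABLE

F = True:
  E = True:
    propagation gives A=True, D=True, B=True, C=True; an empty clause results — contradiction.
  E = False:
    propagation gives C=True, B=False, A=True, D=True; an empty clause results — contradiction.
F = False:
  E = True:
    propagation gives D=False, B=False; an empty clause results — contradiction.
  E = False:
    propagation gives A=True, B=True, C=True, D=False; an empty clause results — contradiction.
Every branch closes, so no satisfying assignment exists.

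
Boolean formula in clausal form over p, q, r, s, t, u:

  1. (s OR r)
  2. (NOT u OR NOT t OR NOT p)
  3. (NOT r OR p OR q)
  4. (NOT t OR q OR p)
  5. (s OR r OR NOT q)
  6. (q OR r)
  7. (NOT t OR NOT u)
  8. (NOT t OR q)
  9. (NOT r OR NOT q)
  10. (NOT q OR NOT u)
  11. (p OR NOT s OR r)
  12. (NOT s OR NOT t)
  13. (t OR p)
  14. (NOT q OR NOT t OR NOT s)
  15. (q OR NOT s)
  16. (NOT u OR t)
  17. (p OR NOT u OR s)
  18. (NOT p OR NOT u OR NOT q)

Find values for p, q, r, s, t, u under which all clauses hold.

p=True, q=False, r=True, s=False, t=False, u=False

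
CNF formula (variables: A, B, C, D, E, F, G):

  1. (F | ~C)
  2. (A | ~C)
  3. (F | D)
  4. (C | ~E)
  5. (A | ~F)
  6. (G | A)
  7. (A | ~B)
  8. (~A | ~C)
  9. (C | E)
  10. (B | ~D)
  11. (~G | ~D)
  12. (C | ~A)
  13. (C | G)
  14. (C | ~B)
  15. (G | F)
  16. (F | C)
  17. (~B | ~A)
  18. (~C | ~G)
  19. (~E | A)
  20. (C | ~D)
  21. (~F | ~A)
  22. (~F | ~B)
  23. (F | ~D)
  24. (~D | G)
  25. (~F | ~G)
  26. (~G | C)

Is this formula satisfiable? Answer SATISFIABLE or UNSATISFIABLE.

UNSATISFIABLE

C = True:
  propagation gives F=True, A=True; an empty clause results — contradiction.
C = False:
  propagation gives E=False; an empty clause results — contradiction.
Every branch closes, so no satisfying assignment exists.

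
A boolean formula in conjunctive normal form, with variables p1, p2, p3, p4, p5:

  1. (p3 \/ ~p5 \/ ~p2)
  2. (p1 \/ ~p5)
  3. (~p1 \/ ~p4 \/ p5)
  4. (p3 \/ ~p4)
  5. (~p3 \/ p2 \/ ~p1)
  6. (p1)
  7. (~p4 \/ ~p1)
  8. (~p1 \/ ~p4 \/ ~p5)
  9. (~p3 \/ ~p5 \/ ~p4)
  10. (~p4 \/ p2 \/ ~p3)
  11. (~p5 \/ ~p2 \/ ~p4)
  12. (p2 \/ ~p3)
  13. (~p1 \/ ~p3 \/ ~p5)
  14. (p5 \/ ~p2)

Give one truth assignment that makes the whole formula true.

p1=T, p2=F, p3=F, p4=F, p5=T

Unit propagation: (p1) forces p1 = True.
The clause (~p4) is unit: p4 must be False.
Try p2 = False.
  then p3 is forced to False.
p5 is now unconstrained; take p5 = True.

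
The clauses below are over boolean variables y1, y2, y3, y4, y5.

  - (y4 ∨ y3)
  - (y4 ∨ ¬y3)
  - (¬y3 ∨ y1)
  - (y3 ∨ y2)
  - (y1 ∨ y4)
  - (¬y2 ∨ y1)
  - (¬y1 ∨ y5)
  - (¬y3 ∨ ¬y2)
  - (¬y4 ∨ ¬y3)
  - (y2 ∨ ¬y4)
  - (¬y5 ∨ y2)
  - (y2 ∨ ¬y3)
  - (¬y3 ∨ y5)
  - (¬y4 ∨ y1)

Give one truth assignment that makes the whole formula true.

y1=True, y2=True, y3=False, y4=True, y5=True

Check each clause:
  1. (y4 ∨ y3) — y4 is true.
  2. (y4 ∨ ¬y3) — y4 is true.
  3. (¬y3 ∨ y1) — y1 is true.
  4. (y2 ∨ y3) — y2 is true.
  5. (y1 ∨ y4) — y1 is true.
  6. (y1 ∨ ¬y2) — y1 is true.
  7. (¬y1 ∨ y5) — y5 is true.
  8. (¬y2 ∨ ¬y3) — ¬y3 is true.
  9. (¬y4 ∨ ¬y3) — ¬y3 is true.
  10. (¬y4 ∨ y2) — y2 is true.
  11. (y2 ∨ ¬y5) — y2 is true.
  12. (y2 ∨ ¬y3) — y2 is true.
  13. (¬y3 ∨ y5) — ¬y3 is true.
  14. (y1 ∨ ¬y4) — y1 is true.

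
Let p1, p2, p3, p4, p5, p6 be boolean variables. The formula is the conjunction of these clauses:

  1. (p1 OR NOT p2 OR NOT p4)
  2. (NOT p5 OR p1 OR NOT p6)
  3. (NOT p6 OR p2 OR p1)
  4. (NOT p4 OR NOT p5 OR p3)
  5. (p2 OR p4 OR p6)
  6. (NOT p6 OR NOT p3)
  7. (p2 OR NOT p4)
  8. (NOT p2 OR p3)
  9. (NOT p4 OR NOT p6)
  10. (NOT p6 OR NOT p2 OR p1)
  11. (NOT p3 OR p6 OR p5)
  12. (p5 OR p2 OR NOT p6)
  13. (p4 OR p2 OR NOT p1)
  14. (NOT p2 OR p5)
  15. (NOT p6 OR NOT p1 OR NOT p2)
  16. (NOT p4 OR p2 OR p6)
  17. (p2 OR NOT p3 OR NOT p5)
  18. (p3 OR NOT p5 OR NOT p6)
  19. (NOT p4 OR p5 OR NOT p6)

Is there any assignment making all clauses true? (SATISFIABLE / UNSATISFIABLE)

SATISFIABLE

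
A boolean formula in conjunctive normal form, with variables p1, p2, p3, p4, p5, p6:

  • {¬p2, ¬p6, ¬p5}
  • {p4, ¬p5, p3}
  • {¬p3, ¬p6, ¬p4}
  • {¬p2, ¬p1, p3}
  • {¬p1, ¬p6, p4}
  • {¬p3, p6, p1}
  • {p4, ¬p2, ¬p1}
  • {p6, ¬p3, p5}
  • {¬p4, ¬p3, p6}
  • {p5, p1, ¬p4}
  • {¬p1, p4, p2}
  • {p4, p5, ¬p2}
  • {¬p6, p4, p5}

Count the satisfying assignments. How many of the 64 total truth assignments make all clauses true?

9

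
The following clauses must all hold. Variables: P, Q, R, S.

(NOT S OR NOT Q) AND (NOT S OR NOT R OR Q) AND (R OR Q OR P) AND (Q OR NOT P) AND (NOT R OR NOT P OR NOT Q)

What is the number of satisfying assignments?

Satisfying assignments:
  P=F Q=F R=T S=F
  P=F Q=T R=F S=F
  P=F Q=T R=T S=F
  P=T Q=T R=F S=F
That's 4 in total.

4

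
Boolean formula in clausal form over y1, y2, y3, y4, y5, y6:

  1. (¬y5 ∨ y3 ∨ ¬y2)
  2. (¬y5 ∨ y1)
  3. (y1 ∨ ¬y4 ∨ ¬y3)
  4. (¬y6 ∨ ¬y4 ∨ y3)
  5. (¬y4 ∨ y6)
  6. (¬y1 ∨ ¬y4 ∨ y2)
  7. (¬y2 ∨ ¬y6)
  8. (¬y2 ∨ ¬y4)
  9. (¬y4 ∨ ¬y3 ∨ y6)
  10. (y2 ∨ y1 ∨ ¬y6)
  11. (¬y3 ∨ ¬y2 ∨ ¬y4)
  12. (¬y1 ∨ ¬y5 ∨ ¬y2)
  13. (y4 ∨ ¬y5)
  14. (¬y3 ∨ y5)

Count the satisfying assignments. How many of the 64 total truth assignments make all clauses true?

5

The models are:
  y1=0 y2=0 y3=0 y4=0 y5=0 y6=0
  y1=0 y2=1 y3=0 y4=0 y5=0 y6=0
  y1=1 y2=0 y3=0 y4=0 y5=0 y6=0
  y1=1 y2=0 y3=0 y4=0 y5=0 y6=1
  y1=1 y2=1 y3=0 y4=0 y5=0 y6=0
That's 5 in total.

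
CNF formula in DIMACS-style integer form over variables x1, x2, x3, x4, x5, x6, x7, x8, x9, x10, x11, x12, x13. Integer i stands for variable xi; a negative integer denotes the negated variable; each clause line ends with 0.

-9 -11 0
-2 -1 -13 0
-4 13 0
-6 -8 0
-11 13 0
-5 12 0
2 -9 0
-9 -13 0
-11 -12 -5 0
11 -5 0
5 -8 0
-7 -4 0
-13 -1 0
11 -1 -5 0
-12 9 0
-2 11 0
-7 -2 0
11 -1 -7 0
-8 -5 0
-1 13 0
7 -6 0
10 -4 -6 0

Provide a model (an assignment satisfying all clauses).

Pure literal: x1 appears only negated; assign x1 = False.
x4 occurs only negated in the remaining clauses — set x4 = False.
Try x2 = False.
  then x9 is forced to False.
  then x12 is forced to False.
  then x5 is forced to False.
  then x8 is forced to False.
Set x6 = True and propagate.
  then x7 is forced to True.
Branch on x11: take x11 = True.
  then x13 is forced to True.
x3, x10 are now unconstrained; take x3 = True, x10 = False.
Every clause has at least one true literal under this assignment.

x1=0, x2=0, x3=1, x4=0, x5=0, x6=1, x7=1, x8=0, x9=0, x10=0, x11=1, x12=0, x13=1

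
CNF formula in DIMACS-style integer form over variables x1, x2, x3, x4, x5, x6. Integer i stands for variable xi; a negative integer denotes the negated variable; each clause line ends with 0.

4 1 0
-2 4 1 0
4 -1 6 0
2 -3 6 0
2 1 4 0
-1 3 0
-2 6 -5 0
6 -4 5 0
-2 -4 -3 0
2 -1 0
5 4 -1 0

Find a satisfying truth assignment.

x1=T, x2=T, x3=T, x4=F, x5=T, x6=T

x6 occurs only positively in the remaining clauses — set x6 = True.
Branch on x1: take x1 = True.
  then x3 is forced to True.
  then x2 is forced to True.
  then x4 is forced to False.
  then x5 is forced to True.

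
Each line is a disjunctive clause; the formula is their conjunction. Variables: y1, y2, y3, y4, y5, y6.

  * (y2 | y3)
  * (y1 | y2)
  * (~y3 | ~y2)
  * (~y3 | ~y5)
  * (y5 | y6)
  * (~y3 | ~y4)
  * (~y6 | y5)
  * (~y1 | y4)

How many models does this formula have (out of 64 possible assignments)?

6

Satisfying assignments:
  y1=F y2=T y3=F y4=F y5=T y6=F
  y1=F y2=T y3=F y4=F y5=T y6=T
  y1=F y2=T y3=F y4=T y5=T y6=F
  y1=F y2=T y3=F y4=T y5=T y6=T
  y1=T y2=T y3=F y4=T y5=T y6=F
  y1=T y2=T y3=F y4=T y5=T y6=T
Count: 6.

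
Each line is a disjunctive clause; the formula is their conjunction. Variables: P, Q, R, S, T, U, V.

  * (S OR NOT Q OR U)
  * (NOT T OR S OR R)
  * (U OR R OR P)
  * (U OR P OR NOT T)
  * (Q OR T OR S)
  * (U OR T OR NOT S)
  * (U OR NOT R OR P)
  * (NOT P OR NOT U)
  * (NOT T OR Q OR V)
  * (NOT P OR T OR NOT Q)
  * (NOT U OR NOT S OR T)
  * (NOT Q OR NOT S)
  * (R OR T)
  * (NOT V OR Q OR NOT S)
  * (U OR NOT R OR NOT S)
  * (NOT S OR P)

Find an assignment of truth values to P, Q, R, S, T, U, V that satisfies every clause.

P = T  Q = F  R = T  S = F  T = T  U = F  V = T

Check each clause:
  1. (U OR S OR NOT Q) — NOT Q is true.
  2. (S OR R OR NOT T) — R is true.
  3. (P OR U OR R) — P is true.
  4. (NOT T OR U OR P) — P is true.
  5. (S OR T OR Q) — T is true.
  6. (NOT S OR T OR U) — NOT S is true.
  7. (P OR NOT R OR U) — P is true.
  8. (NOT P OR NOT U) — NOT U is true.
  9. (V OR NOT T OR Q) — V is true.
  10. (NOT Q OR NOT P OR T) — T is true.
  11. (T OR NOT U OR NOT S) — NOT U is true.
  12. (NOT S OR NOT Q) — NOT S is true.
  13. (R OR T) — R is true.
  14. (NOT S OR NOT V OR Q) — NOT S is true.
  15. (NOT S OR U OR NOT R) — NOT S is true.
  16. (NOT S OR P) — P is true.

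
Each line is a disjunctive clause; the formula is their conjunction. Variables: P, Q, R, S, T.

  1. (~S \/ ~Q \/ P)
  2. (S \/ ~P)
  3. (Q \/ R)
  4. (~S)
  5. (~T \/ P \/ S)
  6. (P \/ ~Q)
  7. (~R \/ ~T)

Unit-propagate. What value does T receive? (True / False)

False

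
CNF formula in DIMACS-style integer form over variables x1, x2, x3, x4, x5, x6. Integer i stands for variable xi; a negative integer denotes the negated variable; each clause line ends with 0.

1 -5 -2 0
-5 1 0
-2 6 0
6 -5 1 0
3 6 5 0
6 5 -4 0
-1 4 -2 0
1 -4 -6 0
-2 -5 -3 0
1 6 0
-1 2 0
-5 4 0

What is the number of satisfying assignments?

Satisfying assignments:
  x1=0 x2=0 x3=0 x4=0 x5=0 x6=1
  x1=0 x2=0 x3=1 x4=0 x5=0 x6=1
  x1=0 x2=1 x3=0 x4=0 x5=0 x6=1
  x1=0 x2=1 x3=1 x4=0 x5=0 x6=1
  x1=1 x2=1 x3=0 x4=1 x5=0 x6=1
  x1=1 x2=1 x3=0 x4=1 x5=1 x6=1
  x1=1 x2=1 x3=1 x4=1 x5=0 x6=1
That's 7 in total.

7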